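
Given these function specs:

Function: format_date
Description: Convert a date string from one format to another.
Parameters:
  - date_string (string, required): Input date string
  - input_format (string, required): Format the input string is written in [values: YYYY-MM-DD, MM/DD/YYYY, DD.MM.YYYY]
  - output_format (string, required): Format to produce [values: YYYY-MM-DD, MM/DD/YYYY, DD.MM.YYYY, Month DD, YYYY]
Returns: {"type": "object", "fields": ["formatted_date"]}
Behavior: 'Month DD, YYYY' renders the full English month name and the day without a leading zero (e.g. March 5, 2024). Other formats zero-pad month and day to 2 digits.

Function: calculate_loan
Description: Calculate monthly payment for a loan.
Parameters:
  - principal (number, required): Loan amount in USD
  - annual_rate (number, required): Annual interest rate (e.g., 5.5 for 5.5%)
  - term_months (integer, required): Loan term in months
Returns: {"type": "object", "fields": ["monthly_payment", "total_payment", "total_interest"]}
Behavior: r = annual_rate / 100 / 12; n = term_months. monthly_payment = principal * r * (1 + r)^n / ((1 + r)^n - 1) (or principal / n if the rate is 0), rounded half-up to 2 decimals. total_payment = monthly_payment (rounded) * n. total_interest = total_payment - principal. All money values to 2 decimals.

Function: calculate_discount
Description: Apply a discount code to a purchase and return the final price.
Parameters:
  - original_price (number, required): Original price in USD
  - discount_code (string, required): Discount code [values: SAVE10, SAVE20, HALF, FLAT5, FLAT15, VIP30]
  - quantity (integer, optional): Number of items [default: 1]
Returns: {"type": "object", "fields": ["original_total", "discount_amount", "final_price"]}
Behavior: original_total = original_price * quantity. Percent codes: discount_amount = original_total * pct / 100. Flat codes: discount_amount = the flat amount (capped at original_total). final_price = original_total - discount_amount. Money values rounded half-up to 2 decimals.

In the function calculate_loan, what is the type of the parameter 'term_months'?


The calculate_loan spec declares:
  - term_months (integer, required): Loan term in months
Type:
integer


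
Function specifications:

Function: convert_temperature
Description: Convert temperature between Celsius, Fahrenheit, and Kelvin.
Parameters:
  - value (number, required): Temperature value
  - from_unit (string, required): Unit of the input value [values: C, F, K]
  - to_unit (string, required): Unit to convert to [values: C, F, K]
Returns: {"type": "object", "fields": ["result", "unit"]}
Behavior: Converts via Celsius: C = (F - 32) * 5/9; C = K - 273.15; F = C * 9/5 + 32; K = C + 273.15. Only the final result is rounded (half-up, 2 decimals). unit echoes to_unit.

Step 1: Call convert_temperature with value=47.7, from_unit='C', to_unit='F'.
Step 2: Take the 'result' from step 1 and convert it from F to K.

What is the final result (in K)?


Step 1: convert_temperature(value=47.7, from_unit=C, to_unit=F)
  Input already in C: 47.7
  To F: 47.7 * 9/5 + 32 = 117.86
  Round to 2 decimals: 117.86
  -> result = 117.86 F
Step 2: convert_temperature(value=117.86, from_unit=F, to_unit=K)
  To C: (117.86 - 32) * 5/9 = 47.7
  To K: 47.7 + 273.15 = 320.85
  Round to 2 decimals: 320.85
  -> result = 320.85 K
320.85 K


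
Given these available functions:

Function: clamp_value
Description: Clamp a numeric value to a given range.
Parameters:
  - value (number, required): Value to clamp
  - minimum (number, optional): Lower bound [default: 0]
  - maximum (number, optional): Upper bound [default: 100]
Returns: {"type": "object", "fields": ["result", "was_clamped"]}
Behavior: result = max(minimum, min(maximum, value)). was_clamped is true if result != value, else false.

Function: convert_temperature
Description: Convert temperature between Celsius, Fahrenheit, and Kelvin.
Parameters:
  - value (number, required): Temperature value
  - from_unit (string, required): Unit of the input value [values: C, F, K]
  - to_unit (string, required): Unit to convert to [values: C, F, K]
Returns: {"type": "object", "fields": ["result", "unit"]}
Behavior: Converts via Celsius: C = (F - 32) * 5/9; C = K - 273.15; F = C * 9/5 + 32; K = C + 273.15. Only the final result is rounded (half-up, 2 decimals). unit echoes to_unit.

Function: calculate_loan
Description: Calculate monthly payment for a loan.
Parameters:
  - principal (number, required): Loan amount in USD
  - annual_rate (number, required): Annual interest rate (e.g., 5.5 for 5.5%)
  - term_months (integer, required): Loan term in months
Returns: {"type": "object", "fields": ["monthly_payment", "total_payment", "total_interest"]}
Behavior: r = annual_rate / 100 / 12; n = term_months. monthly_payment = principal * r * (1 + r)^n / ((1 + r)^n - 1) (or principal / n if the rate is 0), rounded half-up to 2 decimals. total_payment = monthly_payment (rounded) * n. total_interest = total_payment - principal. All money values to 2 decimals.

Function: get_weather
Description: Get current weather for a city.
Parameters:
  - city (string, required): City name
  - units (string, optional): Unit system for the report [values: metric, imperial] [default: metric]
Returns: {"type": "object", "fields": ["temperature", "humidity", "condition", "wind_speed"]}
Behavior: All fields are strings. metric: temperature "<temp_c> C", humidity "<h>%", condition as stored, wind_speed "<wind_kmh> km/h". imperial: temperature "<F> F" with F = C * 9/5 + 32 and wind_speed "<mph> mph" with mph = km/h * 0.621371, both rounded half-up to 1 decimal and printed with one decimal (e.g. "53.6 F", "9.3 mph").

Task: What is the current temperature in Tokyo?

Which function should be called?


The task needs a function whose description is: Get current weather for a city.
get_weather


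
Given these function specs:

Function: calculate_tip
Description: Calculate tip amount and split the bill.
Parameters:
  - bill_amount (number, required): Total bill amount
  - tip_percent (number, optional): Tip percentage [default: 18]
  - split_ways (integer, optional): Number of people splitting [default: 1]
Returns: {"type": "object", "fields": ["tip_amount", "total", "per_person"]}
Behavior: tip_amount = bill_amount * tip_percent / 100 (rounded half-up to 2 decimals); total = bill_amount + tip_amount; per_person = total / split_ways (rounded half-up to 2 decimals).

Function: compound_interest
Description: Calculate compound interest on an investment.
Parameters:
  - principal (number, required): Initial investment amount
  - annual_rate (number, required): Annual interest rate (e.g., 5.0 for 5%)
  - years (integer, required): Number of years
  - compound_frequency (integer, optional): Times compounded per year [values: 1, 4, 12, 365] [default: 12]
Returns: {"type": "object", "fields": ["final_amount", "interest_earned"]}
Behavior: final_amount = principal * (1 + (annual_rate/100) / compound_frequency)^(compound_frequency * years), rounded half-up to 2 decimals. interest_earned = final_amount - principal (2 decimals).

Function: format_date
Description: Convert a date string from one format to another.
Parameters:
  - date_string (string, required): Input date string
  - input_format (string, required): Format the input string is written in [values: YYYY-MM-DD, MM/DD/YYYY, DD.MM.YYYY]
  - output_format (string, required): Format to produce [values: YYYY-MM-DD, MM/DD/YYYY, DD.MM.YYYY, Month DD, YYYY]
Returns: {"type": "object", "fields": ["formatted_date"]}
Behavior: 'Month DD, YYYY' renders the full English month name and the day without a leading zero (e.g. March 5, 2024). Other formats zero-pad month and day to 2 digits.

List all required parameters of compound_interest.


Parameters of compound_interest and their required/optional flag:
  principal: required
  annual_rate: required
  years: required
  compound_frequency: optional
annual_rate, principal, years


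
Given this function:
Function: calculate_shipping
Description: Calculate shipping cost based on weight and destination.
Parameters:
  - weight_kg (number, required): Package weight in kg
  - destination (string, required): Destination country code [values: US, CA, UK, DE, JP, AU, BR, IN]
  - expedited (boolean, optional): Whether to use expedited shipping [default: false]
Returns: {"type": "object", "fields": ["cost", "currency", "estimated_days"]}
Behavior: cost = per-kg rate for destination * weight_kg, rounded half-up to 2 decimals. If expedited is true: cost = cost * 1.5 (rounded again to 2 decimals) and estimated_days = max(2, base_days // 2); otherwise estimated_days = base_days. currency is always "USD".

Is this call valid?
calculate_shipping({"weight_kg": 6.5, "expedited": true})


Checking required parameters...
Missing required parameter: destination
Invalid - missing required parameter 'destination'


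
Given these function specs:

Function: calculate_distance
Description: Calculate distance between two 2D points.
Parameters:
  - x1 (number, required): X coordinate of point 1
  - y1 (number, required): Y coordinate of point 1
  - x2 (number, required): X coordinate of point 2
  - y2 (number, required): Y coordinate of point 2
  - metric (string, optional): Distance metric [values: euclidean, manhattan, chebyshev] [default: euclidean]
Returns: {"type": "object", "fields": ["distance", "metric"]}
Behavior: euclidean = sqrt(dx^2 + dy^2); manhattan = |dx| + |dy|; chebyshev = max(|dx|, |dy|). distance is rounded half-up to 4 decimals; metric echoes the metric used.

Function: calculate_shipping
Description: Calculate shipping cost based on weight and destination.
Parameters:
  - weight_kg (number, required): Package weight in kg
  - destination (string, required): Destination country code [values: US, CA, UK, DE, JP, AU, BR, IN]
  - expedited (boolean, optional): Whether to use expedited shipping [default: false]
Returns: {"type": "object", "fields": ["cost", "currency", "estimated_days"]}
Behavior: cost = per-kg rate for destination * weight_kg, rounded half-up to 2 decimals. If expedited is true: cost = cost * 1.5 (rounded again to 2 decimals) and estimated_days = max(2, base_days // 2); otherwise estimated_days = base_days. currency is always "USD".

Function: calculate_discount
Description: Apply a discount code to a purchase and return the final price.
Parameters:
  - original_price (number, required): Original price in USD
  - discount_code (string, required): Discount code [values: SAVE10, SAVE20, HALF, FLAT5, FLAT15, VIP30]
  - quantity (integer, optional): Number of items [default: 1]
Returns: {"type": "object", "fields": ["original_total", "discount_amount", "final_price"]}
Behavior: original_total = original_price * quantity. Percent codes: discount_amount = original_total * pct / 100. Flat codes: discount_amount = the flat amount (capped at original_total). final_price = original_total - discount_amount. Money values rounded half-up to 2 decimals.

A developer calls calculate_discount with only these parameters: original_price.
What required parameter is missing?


Required parameters: original_price, discount_code
Provided: original_price
Missing: discount_code
discount_code


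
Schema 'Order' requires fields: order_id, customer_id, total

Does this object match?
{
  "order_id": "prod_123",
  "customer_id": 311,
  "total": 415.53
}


Checking required fields... All present.
Valid - all required fields present


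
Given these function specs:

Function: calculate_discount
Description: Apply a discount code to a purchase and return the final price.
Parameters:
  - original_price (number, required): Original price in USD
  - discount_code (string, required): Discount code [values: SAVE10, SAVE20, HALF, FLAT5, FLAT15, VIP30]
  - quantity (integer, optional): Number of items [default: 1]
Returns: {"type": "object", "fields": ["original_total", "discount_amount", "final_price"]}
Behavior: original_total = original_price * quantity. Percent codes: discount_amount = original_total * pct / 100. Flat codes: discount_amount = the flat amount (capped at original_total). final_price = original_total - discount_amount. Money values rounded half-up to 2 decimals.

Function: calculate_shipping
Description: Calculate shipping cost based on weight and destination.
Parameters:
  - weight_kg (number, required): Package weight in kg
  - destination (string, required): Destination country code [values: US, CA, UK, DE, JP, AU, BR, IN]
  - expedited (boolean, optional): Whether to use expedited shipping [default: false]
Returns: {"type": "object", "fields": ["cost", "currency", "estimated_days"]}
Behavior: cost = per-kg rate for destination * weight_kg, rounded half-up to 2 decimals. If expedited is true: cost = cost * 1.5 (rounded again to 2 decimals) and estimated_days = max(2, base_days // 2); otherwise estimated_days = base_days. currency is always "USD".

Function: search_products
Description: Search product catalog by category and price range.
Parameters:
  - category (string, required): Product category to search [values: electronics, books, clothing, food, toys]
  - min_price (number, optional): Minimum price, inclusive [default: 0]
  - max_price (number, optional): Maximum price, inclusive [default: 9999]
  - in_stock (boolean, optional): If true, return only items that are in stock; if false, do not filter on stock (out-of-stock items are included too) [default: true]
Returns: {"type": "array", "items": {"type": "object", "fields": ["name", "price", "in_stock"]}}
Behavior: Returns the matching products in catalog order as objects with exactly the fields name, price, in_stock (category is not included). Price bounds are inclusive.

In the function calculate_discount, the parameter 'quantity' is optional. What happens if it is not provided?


The calculate_discount spec declares:
  - quantity (integer, optional): Number of items [default: 1]
It defaults to 1


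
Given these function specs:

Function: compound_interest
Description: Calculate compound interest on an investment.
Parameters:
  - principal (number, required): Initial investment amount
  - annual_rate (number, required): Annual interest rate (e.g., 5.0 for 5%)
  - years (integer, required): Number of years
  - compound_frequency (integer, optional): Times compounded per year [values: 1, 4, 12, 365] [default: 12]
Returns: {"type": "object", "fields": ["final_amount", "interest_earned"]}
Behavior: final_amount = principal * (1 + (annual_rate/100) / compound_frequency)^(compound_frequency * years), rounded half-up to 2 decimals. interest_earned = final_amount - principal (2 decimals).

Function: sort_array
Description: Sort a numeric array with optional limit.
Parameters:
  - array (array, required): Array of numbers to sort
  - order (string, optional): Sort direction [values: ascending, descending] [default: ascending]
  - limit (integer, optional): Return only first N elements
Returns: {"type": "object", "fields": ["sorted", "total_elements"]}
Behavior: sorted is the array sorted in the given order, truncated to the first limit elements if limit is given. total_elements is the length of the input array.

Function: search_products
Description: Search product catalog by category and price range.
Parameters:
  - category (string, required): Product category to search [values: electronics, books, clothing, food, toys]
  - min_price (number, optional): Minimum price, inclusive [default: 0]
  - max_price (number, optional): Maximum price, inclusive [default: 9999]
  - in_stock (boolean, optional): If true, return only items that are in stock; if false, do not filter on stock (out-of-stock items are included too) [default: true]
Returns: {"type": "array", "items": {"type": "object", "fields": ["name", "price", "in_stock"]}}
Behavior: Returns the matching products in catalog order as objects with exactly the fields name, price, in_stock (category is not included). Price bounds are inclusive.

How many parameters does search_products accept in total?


Parameters of search_products: category (required), min_price (optional), max_price (optional), in_stock (optional)
Total:
4


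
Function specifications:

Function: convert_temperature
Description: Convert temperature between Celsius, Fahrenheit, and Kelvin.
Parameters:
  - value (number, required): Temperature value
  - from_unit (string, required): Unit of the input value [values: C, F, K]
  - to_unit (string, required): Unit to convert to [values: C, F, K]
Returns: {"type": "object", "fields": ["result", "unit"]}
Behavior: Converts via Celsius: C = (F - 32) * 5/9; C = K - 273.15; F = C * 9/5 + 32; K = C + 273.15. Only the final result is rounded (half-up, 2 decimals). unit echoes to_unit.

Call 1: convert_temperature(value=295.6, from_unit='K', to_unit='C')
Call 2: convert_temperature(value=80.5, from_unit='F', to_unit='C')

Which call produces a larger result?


Call 1:
  To C: 295.6 - 273.15 = 22.45
  Target is C: 22.45
  Round to 2 decimals: 22.45
  -> 22.45 C
Call 2:
  To C: (80.5 - 32) * 5/9 = 26.944444
  Target is C: 26.944444
  Round to 2 decimals: 26.94
  -> 26.94 C
Call 2 (26.94 C)


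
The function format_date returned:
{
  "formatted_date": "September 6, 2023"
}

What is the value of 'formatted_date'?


September 6, 2023


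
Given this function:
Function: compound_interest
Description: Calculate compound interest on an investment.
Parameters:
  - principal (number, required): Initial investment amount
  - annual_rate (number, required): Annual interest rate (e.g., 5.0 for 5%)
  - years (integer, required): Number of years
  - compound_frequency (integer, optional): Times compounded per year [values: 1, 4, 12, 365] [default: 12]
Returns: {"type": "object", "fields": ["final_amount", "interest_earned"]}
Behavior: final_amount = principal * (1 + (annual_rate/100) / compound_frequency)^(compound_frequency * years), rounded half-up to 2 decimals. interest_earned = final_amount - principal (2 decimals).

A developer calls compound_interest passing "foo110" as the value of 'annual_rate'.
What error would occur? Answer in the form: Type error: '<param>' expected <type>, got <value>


Spec: 'annual_rate' is declared as number; "foo110" is a string.
Type error: 'annual_rate' expected number, got "foo110"


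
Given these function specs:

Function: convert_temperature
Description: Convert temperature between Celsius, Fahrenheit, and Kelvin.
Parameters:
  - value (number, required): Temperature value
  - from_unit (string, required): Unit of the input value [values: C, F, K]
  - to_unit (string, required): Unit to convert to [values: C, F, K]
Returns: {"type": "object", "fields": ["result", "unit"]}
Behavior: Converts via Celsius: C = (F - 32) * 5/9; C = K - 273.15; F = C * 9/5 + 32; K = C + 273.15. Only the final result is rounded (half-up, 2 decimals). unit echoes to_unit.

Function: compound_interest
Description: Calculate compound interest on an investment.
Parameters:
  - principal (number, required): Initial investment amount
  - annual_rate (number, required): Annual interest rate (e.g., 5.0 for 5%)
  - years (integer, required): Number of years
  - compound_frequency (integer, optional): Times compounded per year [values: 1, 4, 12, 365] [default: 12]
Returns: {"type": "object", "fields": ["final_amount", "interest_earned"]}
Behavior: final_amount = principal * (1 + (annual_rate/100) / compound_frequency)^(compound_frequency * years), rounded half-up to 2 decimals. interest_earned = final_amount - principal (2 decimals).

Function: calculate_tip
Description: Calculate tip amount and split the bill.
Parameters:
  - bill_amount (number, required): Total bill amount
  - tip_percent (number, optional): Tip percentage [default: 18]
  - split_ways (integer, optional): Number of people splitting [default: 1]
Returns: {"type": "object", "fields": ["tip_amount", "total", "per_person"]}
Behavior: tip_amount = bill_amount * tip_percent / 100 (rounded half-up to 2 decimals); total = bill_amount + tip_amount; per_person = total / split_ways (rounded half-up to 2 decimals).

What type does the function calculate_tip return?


The calculate_tip spec declares Returns: {"type": "object", "fields": ["tip_amount", "total", "per_person"]}
Type:
object


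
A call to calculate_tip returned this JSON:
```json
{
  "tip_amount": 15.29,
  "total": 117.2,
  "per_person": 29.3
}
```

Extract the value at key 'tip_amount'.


15.29


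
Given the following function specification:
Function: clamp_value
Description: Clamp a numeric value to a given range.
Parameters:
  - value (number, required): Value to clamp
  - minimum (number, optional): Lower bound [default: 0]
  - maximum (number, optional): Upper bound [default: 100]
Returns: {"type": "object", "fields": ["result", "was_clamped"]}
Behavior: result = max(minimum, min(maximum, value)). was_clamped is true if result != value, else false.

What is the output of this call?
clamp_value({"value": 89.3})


Defaults applied: minimum=0, maximum=100
result = max(0, min(100, 89.3)) = max(0, 89.3) = 89.3
was_clamped = (89.3 != 89.3) = false
Output:
{"result": 89.3, "was_clamped": false}


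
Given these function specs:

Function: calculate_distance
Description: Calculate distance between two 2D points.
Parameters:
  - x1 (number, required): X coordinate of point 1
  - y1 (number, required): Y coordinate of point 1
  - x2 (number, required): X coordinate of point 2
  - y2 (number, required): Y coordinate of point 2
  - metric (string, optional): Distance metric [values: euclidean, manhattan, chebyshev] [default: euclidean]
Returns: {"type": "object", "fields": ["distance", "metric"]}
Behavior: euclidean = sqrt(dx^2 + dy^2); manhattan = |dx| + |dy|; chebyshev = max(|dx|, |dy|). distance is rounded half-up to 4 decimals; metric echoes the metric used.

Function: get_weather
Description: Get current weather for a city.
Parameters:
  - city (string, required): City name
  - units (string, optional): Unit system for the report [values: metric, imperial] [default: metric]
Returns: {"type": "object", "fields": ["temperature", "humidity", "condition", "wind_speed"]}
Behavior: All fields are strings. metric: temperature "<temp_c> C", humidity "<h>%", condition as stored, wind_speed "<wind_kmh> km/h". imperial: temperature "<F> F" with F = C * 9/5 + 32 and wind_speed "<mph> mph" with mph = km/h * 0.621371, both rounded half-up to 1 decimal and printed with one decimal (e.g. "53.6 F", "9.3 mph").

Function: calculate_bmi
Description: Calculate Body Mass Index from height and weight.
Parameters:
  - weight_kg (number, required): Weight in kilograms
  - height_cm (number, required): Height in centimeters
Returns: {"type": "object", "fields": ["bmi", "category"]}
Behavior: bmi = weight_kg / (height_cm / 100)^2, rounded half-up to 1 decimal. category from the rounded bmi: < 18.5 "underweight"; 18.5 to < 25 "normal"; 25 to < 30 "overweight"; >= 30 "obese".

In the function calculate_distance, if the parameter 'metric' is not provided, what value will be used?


The calculate_distance spec declares:
  - metric (string, optional): Distance metric [values: euclidean, manhattan, chebyshev] [default: euclidean]
Default:
euclidean


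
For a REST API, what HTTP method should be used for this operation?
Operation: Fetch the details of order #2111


GET = read, POST = create, PUT = update/replace, DELETE = remove
This operation is a read.
GET


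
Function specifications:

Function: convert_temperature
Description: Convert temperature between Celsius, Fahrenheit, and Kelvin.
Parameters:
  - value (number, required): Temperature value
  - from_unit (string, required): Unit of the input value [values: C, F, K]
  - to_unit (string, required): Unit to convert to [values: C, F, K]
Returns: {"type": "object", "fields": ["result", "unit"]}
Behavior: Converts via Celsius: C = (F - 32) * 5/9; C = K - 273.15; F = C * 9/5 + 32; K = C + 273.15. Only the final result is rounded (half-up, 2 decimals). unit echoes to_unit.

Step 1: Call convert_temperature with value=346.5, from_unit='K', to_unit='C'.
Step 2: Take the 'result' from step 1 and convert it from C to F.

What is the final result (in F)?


Step 1: convert_temperature(value=346.5, from_unit=K, to_unit=C)
  To C: 346.5 - 273.15 = 73.35
  Target is C: 73.35
  Round to 2 decimals: 73.35
  -> result = 73.35 C
Step 2: convert_temperature(value=73.35, from_unit=C, to_unit=F)
  Input already in C: 73.35
  To F: 73.35 * 9/5 + 32 = 164.03
  Round to 2 decimals: 164.03
  -> result = 164.03 F
164.03 F


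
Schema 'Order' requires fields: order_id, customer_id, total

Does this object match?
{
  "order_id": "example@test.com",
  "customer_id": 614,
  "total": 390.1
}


Checking required fields... All present.
Valid - all required fields present


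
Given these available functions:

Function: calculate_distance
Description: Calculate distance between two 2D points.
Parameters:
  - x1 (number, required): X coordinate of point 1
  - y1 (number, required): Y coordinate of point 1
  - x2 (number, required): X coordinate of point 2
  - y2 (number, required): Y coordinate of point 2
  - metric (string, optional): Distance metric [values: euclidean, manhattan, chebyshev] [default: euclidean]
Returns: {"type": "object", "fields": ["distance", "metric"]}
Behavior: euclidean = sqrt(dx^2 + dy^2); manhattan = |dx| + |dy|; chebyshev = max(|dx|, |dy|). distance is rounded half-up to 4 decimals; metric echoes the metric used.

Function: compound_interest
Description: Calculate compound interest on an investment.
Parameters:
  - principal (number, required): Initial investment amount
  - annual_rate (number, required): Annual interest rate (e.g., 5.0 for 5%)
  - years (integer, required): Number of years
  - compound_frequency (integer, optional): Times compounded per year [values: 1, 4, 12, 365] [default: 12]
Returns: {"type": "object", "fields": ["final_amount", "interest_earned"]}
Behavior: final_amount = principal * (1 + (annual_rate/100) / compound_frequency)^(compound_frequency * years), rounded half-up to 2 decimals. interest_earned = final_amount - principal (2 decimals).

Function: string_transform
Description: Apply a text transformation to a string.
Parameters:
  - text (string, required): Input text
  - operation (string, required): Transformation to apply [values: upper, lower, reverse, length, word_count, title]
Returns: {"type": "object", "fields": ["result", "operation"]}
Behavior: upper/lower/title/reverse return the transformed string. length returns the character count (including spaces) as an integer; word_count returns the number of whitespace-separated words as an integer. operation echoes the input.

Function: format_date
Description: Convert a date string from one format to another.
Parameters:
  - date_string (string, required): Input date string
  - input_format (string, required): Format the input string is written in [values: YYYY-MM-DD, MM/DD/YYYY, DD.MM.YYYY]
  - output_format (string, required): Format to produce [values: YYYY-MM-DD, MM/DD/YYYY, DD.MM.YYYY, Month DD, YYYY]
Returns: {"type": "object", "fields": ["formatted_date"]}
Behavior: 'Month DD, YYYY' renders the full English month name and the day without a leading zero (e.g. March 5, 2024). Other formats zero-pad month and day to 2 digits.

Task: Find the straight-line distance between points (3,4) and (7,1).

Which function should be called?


The task needs a function whose description is: Calculate distance between two 2D points.
calculate_distance


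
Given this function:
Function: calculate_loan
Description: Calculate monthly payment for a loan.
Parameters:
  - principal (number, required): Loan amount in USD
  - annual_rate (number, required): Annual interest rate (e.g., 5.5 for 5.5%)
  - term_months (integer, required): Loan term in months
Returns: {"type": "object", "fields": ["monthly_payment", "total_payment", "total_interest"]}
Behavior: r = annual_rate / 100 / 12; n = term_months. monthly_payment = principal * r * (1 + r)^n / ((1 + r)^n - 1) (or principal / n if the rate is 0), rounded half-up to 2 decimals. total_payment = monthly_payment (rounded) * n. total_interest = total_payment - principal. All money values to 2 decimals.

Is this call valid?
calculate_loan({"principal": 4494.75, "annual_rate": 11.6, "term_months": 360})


Checking all required parameters present and types match... All valid.
Valid


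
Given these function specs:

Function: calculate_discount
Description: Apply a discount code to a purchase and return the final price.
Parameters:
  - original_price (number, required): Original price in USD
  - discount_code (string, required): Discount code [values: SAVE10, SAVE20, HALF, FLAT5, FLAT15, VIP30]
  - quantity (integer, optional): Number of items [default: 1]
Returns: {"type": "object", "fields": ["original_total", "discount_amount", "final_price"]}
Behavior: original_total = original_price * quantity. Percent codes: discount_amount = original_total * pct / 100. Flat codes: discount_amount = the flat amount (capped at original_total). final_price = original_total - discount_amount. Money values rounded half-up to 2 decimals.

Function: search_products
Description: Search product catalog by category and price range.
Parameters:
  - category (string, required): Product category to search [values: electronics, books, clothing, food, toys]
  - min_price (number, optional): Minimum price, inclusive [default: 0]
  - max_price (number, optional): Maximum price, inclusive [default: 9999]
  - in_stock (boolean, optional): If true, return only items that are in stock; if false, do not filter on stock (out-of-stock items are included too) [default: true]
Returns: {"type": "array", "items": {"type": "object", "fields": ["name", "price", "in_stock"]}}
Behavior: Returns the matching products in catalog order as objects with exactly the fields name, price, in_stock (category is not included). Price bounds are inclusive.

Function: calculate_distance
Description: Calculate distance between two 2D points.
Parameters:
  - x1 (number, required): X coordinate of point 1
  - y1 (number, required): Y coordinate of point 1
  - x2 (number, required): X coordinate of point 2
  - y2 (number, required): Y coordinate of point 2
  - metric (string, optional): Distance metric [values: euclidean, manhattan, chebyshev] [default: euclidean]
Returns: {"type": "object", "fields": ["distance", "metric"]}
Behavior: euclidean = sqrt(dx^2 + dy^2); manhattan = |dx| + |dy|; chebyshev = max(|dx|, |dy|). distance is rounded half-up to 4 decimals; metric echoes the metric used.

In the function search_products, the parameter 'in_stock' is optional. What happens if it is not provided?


The search_products spec declares:
  - in_stock (boolean, optional): If true, return only items that are in stock; if false, do not filter on stock (out-of-stock items are included too) [default: true]
It defaults to true


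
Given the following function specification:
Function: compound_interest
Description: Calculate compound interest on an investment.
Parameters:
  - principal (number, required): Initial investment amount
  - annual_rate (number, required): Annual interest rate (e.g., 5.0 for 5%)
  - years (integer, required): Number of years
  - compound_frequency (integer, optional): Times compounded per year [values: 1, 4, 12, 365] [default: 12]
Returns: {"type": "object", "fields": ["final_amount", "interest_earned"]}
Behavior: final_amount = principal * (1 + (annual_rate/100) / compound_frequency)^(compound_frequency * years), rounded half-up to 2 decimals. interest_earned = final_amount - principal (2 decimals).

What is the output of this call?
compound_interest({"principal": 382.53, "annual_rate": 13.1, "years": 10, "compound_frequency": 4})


rate per period = 13.1/100/4 = 0.03275 (keep full precision); periods = 4 * 10 = 40
(1 + 0.03275)^40 = 3.62917697
final_amount = 382.53 * 3.62917697 = 1388.269065 -> 1388.27
interest_earned = 1388.27 - 382.53 = 1005.74
Output:
{"final_amount": 1388.27, "interest_earned": 1005.74}


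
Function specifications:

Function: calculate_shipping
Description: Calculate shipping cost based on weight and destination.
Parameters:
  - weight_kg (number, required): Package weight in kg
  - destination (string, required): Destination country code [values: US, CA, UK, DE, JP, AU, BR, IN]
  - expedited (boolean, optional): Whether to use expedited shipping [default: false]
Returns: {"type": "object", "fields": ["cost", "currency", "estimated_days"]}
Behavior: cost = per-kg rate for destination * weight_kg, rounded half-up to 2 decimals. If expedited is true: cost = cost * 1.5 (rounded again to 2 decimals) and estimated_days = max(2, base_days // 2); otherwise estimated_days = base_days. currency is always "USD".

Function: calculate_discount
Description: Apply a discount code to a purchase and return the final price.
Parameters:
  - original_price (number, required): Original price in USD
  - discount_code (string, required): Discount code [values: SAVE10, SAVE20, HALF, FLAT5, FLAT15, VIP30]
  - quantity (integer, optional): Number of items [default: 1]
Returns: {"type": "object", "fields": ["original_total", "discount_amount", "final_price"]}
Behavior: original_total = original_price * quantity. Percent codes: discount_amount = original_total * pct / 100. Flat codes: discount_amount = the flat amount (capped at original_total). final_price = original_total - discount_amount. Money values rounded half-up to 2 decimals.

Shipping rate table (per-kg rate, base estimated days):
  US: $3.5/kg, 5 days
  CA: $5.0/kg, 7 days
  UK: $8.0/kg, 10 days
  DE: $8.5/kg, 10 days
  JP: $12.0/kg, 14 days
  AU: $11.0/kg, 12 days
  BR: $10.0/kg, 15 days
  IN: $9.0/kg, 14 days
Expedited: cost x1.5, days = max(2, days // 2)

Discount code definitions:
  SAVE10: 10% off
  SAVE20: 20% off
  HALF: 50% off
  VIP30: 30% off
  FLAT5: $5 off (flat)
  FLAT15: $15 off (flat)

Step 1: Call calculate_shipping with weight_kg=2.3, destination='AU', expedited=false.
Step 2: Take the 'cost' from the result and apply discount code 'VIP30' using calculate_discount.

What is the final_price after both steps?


Step 1: calculate_shipping(weight_kg=2.3, destination=AU, expedited=false)
  Rate for AU: $11.0/kg, base 12 days
  cost = 11.0 * 2.3 = 25.3 -> 25.30
  expedited not set/false: estimated_days = 12
  -> cost = 25.30 USD
Step 2: calculate_discount(original_price=25.3, discount_code=VIP30, quantity=1)
  original_total = 25.3 * 1 = 25.30
  VIP30 = 30% off: discount_amount = 25.30 * 30/100 = 7.59 -> 7.59
  final_price = 25.30 - 7.59 = 17.71
  -> final_price = 17.71
$17.71


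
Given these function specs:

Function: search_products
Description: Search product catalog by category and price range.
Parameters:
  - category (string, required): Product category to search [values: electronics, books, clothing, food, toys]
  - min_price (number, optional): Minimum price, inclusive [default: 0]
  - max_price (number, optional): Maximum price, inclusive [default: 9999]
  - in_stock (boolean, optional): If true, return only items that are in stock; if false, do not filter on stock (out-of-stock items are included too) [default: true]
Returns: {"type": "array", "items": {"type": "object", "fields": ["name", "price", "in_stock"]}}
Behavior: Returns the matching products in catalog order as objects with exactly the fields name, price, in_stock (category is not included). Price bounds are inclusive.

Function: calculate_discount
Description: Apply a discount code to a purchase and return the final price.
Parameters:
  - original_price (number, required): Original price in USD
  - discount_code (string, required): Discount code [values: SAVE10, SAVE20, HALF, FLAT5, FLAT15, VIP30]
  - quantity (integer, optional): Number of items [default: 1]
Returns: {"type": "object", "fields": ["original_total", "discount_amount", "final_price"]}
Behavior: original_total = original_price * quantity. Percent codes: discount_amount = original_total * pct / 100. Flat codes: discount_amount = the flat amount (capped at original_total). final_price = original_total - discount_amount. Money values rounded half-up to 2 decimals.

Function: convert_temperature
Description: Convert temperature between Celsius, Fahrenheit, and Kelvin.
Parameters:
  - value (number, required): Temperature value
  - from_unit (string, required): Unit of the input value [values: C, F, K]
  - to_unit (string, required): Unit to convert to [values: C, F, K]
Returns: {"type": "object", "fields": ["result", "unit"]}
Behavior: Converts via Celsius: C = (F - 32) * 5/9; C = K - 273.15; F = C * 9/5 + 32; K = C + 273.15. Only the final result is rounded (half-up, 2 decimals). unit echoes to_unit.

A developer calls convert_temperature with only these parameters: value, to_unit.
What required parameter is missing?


Required parameters: value, from_unit, to_unit
Provided: value, to_unit
Missing: from_unit
from_unit


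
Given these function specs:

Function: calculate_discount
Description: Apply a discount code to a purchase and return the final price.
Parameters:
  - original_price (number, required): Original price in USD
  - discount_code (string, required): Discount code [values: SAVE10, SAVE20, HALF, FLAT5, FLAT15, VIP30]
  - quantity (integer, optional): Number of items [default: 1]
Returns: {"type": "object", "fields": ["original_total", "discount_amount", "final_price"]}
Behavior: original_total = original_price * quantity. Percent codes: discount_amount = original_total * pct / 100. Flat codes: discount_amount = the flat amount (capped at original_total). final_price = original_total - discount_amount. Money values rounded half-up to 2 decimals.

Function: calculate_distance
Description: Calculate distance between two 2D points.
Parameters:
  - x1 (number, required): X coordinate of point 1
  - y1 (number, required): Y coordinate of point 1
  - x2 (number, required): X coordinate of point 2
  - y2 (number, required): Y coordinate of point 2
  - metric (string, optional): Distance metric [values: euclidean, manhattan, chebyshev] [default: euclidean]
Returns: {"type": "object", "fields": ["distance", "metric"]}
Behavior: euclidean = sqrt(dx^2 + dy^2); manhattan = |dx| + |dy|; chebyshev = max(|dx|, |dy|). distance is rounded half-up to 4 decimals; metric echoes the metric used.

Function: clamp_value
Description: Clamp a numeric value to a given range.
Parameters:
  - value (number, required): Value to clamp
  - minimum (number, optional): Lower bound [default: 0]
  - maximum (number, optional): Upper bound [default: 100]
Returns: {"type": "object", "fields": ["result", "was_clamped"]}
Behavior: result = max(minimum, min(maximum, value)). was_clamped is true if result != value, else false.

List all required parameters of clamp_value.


Parameters of clamp_value and their required/optional flag:
  value: required
  minimum: optional
  maximum: optional
value


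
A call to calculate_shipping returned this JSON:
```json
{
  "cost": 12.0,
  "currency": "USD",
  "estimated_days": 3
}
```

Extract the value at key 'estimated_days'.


3


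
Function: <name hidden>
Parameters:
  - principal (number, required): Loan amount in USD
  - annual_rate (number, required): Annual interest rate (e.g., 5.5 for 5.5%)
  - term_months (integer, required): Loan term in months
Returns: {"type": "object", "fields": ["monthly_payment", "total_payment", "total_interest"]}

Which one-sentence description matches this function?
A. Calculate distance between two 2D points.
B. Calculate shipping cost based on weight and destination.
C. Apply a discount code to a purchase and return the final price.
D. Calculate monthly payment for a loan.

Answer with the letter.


Parameters principal, annual_rate, term_months and return ["monthly_payment", "total_payment", "total_interest"] fit: Calculate monthly payment for a loan.
D


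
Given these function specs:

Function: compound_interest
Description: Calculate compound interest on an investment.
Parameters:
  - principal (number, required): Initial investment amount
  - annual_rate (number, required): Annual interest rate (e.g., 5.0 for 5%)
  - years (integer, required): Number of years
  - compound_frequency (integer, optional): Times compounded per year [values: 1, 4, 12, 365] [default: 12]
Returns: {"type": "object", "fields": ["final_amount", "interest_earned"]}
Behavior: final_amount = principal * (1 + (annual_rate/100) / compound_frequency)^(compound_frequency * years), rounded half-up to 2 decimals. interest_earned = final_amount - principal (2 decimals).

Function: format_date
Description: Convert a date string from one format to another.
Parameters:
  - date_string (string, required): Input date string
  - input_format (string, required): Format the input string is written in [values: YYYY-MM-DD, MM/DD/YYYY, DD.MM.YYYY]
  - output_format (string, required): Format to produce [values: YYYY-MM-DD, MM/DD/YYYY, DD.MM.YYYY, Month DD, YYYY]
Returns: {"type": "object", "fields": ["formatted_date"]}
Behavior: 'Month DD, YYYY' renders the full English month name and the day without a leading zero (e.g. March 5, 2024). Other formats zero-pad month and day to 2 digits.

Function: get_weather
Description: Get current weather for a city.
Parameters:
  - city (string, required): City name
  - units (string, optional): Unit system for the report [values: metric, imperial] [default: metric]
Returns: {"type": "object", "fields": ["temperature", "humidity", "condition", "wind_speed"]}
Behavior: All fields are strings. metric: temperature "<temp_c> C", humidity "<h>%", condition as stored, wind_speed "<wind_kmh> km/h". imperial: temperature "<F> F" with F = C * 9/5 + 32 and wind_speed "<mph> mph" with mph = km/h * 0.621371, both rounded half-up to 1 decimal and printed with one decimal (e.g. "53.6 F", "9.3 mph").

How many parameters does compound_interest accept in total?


Parameters of compound_interest: principal (required), annual_rate (required), years (required), compound_frequency (optional)
Total:
4
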